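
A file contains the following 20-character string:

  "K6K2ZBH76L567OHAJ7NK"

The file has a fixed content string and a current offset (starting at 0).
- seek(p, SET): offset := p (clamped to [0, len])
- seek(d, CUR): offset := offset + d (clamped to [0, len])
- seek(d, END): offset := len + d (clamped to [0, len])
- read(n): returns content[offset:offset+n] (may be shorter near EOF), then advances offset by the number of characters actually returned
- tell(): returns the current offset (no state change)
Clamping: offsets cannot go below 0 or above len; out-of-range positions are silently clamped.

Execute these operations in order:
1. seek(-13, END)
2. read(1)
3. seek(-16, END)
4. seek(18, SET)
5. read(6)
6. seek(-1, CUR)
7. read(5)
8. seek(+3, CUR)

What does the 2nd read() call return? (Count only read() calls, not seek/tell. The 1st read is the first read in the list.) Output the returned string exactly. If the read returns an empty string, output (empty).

Answer: NK

Derivation:
After 1 (seek(-13, END)): offset=7
After 2 (read(1)): returned '7', offset=8
After 3 (seek(-16, END)): offset=4
After 4 (seek(18, SET)): offset=18
After 5 (read(6)): returned 'NK', offset=20
After 6 (seek(-1, CUR)): offset=19
After 7 (read(5)): returned 'K', offset=20
After 8 (seek(+3, CUR)): offset=20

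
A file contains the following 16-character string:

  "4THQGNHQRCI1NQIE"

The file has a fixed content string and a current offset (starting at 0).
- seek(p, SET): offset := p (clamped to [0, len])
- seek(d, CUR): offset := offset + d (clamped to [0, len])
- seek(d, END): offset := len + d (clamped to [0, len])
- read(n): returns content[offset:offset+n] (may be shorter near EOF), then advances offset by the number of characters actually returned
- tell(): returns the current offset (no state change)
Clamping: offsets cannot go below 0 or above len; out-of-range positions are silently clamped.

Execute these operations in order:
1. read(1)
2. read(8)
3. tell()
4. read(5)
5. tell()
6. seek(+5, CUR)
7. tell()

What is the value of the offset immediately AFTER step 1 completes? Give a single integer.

After 1 (read(1)): returned '4', offset=1

Answer: 1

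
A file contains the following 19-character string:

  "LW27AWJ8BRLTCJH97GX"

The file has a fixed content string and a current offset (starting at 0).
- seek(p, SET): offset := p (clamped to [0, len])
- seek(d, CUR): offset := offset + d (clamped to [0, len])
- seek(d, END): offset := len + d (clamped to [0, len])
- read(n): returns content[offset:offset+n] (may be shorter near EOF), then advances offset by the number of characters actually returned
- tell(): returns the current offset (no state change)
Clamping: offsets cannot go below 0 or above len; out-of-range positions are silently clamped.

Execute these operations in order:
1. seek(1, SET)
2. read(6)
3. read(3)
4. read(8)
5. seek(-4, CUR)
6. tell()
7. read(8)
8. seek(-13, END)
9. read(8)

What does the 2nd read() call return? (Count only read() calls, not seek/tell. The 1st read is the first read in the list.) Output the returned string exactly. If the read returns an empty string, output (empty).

Answer: 8BR

Derivation:
After 1 (seek(1, SET)): offset=1
After 2 (read(6)): returned 'W27AWJ', offset=7
After 3 (read(3)): returned '8BR', offset=10
After 4 (read(8)): returned 'LTCJH97G', offset=18
After 5 (seek(-4, CUR)): offset=14
After 6 (tell()): offset=14
After 7 (read(8)): returned 'H97GX', offset=19
After 8 (seek(-13, END)): offset=6
After 9 (read(8)): returned 'J8BRLTCJ', offset=14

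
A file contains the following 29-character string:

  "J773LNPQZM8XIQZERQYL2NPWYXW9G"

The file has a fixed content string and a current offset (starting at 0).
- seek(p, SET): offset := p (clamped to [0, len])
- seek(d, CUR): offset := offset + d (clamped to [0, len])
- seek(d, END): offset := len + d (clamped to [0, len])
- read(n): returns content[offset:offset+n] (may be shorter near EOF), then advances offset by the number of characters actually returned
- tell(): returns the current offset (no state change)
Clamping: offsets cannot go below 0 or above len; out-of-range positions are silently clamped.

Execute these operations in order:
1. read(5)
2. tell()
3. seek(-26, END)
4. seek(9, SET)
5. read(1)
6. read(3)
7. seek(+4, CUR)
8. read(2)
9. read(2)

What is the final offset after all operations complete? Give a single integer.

After 1 (read(5)): returned 'J773L', offset=5
After 2 (tell()): offset=5
After 3 (seek(-26, END)): offset=3
After 4 (seek(9, SET)): offset=9
After 5 (read(1)): returned 'M', offset=10
After 6 (read(3)): returned '8XI', offset=13
After 7 (seek(+4, CUR)): offset=17
After 8 (read(2)): returned 'QY', offset=19
After 9 (read(2)): returned 'L2', offset=21

Answer: 21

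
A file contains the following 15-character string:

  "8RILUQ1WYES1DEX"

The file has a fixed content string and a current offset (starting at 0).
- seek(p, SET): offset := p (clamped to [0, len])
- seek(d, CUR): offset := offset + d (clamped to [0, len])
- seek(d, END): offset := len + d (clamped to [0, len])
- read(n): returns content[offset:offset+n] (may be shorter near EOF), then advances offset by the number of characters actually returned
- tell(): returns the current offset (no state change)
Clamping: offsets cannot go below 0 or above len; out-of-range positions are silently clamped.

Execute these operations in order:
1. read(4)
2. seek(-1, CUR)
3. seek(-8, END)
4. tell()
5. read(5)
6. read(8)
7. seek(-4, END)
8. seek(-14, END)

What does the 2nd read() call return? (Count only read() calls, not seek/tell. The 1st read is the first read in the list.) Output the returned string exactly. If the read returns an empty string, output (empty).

After 1 (read(4)): returned '8RIL', offset=4
After 2 (seek(-1, CUR)): offset=3
After 3 (seek(-8, END)): offset=7
After 4 (tell()): offset=7
After 5 (read(5)): returned 'WYES1', offset=12
After 6 (read(8)): returned 'DEX', offset=15
After 7 (seek(-4, END)): offset=11
After 8 (seek(-14, END)): offset=1

Answer: WYES1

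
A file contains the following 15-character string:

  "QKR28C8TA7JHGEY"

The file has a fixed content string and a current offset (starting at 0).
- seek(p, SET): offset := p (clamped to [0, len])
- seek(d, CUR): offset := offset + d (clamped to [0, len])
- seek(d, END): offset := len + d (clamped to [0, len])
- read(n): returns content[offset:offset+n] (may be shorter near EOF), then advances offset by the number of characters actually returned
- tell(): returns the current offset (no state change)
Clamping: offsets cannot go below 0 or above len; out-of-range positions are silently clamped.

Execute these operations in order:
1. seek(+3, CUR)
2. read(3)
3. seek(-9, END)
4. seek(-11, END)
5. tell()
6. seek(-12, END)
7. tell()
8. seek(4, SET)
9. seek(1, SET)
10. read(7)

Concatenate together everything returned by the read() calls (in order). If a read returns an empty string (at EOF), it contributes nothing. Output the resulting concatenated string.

After 1 (seek(+3, CUR)): offset=3
After 2 (read(3)): returned '28C', offset=6
After 3 (seek(-9, END)): offset=6
After 4 (seek(-11, END)): offset=4
After 5 (tell()): offset=4
After 6 (seek(-12, END)): offset=3
After 7 (tell()): offset=3
After 8 (seek(4, SET)): offset=4
After 9 (seek(1, SET)): offset=1
After 10 (read(7)): returned 'KR28C8T', offset=8

Answer: 28CKR28C8T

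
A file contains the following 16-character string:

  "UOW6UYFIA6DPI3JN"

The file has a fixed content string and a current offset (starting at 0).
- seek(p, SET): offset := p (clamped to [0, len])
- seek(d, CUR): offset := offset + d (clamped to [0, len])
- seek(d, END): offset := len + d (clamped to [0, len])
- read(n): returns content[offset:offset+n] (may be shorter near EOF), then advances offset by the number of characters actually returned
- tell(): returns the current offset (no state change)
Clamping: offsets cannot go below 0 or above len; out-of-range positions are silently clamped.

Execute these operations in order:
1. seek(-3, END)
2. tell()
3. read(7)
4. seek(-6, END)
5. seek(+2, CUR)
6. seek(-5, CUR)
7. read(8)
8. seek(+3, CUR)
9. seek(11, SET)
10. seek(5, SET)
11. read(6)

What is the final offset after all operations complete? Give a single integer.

After 1 (seek(-3, END)): offset=13
After 2 (tell()): offset=13
After 3 (read(7)): returned '3JN', offset=16
After 4 (seek(-6, END)): offset=10
After 5 (seek(+2, CUR)): offset=12
After 6 (seek(-5, CUR)): offset=7
After 7 (read(8)): returned 'IA6DPI3J', offset=15
After 8 (seek(+3, CUR)): offset=16
After 9 (seek(11, SET)): offset=11
After 10 (seek(5, SET)): offset=5
After 11 (read(6)): returned 'YFIA6D', offset=11

Answer: 11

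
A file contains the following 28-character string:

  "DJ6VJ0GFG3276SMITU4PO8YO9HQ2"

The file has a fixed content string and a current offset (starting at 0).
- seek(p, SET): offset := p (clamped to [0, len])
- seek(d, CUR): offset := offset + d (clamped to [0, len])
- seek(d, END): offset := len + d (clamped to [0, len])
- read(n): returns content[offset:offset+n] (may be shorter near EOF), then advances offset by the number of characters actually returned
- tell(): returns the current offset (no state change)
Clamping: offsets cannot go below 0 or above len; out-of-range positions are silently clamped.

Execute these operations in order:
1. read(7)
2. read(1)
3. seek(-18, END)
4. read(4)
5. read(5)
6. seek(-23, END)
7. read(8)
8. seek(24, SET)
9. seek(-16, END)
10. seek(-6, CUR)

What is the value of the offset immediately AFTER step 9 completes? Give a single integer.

After 1 (read(7)): returned 'DJ6VJ0G', offset=7
After 2 (read(1)): returned 'F', offset=8
After 3 (seek(-18, END)): offset=10
After 4 (read(4)): returned '276S', offset=14
After 5 (read(5)): returned 'MITU4', offset=19
After 6 (seek(-23, END)): offset=5
After 7 (read(8)): returned '0GFG3276', offset=13
After 8 (seek(24, SET)): offset=24
After 9 (seek(-16, END)): offset=12

Answer: 12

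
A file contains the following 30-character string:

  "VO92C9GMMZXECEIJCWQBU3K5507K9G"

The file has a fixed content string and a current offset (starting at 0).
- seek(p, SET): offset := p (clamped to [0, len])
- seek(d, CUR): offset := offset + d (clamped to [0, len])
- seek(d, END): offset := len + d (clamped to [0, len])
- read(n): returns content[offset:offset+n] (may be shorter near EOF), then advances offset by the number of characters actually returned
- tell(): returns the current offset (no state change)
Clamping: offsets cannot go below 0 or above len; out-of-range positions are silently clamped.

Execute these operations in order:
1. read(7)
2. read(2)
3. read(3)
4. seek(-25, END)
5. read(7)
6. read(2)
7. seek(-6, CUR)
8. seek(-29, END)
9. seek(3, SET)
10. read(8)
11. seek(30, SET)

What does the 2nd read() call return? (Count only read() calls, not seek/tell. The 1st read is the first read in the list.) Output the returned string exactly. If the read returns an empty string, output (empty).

After 1 (read(7)): returned 'VO92C9G', offset=7
After 2 (read(2)): returned 'MM', offset=9
After 3 (read(3)): returned 'ZXE', offset=12
After 4 (seek(-25, END)): offset=5
After 5 (read(7)): returned '9GMMZXE', offset=12
After 6 (read(2)): returned 'CE', offset=14
After 7 (seek(-6, CUR)): offset=8
After 8 (seek(-29, END)): offset=1
After 9 (seek(3, SET)): offset=3
After 10 (read(8)): returned '2C9GMMZX', offset=11
After 11 (seek(30, SET)): offset=30

Answer: MM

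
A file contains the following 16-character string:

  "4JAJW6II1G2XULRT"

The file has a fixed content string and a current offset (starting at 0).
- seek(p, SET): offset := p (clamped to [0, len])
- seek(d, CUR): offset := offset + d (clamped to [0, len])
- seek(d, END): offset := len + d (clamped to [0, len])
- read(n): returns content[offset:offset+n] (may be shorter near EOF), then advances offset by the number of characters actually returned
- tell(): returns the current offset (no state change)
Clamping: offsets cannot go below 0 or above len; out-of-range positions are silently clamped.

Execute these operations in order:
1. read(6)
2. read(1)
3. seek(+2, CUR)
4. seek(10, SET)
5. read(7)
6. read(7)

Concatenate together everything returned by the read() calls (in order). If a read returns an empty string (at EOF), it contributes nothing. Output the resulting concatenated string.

After 1 (read(6)): returned '4JAJW6', offset=6
After 2 (read(1)): returned 'I', offset=7
After 3 (seek(+2, CUR)): offset=9
After 4 (seek(10, SET)): offset=10
After 5 (read(7)): returned '2XULRT', offset=16
After 6 (read(7)): returned '', offset=16

Answer: 4JAJW6I2XULRT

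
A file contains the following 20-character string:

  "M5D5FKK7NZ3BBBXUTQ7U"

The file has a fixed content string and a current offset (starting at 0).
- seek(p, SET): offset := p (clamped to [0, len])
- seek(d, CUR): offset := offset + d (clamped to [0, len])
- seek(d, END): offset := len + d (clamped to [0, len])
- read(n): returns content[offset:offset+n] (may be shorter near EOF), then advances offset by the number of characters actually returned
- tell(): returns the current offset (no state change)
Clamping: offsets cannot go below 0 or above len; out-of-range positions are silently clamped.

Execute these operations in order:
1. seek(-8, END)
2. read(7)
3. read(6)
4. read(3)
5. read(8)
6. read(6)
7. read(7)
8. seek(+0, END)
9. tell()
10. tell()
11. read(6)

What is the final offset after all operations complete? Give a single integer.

After 1 (seek(-8, END)): offset=12
After 2 (read(7)): returned 'BBXUTQ7', offset=19
After 3 (read(6)): returned 'U', offset=20
After 4 (read(3)): returned '', offset=20
After 5 (read(8)): returned '', offset=20
After 6 (read(6)): returned '', offset=20
After 7 (read(7)): returned '', offset=20
After 8 (seek(+0, END)): offset=20
After 9 (tell()): offset=20
After 10 (tell()): offset=20
After 11 (read(6)): returned '', offset=20

Answer: 20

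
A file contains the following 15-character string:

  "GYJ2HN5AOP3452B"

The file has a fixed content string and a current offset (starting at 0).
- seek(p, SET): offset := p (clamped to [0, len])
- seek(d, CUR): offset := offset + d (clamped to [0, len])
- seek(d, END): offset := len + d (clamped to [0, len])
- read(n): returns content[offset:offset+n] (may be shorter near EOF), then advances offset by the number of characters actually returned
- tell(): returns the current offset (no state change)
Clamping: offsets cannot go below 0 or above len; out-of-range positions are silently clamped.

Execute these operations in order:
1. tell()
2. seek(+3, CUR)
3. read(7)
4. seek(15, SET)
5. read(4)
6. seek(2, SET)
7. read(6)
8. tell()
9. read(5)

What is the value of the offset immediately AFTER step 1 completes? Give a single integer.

Answer: 0

Derivation:
After 1 (tell()): offset=0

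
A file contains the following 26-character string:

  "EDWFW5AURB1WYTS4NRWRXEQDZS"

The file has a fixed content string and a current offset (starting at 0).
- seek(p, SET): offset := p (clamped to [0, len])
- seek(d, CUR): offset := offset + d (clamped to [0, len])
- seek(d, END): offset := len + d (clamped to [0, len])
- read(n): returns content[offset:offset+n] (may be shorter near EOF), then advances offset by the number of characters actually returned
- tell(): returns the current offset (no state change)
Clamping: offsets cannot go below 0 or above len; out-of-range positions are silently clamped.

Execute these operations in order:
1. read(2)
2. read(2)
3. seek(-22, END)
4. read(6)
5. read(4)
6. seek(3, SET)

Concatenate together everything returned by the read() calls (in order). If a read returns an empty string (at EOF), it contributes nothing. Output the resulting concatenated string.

Answer: EDWFW5AURB1WYT

Derivation:
After 1 (read(2)): returned 'ED', offset=2
After 2 (read(2)): returned 'WF', offset=4
After 3 (seek(-22, END)): offset=4
After 4 (read(6)): returned 'W5AURB', offset=10
After 5 (read(4)): returned '1WYT', offset=14
After 6 (seek(3, SET)): offset=3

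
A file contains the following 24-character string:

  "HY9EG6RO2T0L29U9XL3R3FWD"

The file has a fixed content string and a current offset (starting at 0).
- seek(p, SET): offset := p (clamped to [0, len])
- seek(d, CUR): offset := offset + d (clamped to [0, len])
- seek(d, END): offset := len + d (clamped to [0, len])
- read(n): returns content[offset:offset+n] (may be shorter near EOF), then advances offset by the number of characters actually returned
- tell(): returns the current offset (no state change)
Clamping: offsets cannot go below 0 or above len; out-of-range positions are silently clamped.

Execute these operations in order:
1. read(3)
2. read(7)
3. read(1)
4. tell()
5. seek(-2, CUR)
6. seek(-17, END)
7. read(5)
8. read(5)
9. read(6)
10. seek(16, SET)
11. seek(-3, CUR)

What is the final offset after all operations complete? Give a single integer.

Answer: 13

Derivation:
After 1 (read(3)): returned 'HY9', offset=3
After 2 (read(7)): returned 'EG6RO2T', offset=10
After 3 (read(1)): returned '0', offset=11
After 4 (tell()): offset=11
After 5 (seek(-2, CUR)): offset=9
After 6 (seek(-17, END)): offset=7
After 7 (read(5)): returned 'O2T0L', offset=12
After 8 (read(5)): returned '29U9X', offset=17
After 9 (read(6)): returned 'L3R3FW', offset=23
After 10 (seek(16, SET)): offset=16
After 11 (seek(-3, CUR)): offset=13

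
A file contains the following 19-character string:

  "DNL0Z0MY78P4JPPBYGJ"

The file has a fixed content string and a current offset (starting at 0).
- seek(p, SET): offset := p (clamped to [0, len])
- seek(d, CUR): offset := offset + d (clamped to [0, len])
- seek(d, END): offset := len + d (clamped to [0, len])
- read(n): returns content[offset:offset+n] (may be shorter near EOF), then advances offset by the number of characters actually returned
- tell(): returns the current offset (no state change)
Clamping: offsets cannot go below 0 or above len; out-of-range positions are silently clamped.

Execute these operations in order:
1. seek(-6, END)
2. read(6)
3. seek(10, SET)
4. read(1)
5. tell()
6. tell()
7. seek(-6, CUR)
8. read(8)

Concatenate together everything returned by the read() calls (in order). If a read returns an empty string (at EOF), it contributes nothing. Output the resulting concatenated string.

Answer: PPBYGJP0MY78P4J

Derivation:
After 1 (seek(-6, END)): offset=13
After 2 (read(6)): returned 'PPBYGJ', offset=19
After 3 (seek(10, SET)): offset=10
After 4 (read(1)): returned 'P', offset=11
After 5 (tell()): offset=11
After 6 (tell()): offset=11
After 7 (seek(-6, CUR)): offset=5
After 8 (read(8)): returned '0MY78P4J', offset=13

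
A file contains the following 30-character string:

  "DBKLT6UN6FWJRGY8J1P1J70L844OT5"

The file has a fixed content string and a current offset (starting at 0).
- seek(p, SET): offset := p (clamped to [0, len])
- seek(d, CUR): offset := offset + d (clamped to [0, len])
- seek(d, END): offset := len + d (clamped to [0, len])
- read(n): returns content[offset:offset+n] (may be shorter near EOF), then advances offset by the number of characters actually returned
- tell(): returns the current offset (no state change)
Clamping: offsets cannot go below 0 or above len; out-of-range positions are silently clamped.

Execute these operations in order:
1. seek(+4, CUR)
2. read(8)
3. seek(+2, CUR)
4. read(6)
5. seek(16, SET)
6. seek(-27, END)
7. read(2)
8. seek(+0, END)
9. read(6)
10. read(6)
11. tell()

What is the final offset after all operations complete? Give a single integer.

Answer: 30

Derivation:
After 1 (seek(+4, CUR)): offset=4
After 2 (read(8)): returned 'T6UN6FWJ', offset=12
After 3 (seek(+2, CUR)): offset=14
After 4 (read(6)): returned 'Y8J1P1', offset=20
After 5 (seek(16, SET)): offset=16
After 6 (seek(-27, END)): offset=3
After 7 (read(2)): returned 'LT', offset=5
After 8 (seek(+0, END)): offset=30
After 9 (read(6)): returned '', offset=30
After 10 (read(6)): returned '', offset=30
After 11 (tell()): offset=30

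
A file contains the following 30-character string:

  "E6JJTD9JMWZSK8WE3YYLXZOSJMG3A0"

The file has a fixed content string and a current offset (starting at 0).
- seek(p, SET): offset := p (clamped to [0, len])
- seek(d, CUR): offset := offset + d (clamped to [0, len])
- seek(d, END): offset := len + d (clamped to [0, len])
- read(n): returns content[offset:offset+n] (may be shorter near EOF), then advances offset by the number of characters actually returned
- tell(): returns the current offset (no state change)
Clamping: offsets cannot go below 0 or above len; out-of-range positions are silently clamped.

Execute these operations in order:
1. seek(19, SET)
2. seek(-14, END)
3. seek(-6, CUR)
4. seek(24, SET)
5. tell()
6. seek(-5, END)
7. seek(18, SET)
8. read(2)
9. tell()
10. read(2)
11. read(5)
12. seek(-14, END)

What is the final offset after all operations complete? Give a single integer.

After 1 (seek(19, SET)): offset=19
After 2 (seek(-14, END)): offset=16
After 3 (seek(-6, CUR)): offset=10
After 4 (seek(24, SET)): offset=24
After 5 (tell()): offset=24
After 6 (seek(-5, END)): offset=25
After 7 (seek(18, SET)): offset=18
After 8 (read(2)): returned 'YL', offset=20
After 9 (tell()): offset=20
After 10 (read(2)): returned 'XZ', offset=22
After 11 (read(5)): returned 'OSJMG', offset=27
After 12 (seek(-14, END)): offset=16

Answer: 16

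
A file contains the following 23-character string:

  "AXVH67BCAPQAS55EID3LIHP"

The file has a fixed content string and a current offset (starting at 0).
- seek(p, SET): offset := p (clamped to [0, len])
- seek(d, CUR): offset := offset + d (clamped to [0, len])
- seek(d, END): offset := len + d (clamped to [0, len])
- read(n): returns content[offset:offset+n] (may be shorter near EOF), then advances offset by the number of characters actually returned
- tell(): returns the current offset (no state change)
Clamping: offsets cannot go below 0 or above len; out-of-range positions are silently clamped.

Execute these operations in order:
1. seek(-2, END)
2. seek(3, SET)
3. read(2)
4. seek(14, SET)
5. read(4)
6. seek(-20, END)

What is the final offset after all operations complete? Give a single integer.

Answer: 3

Derivation:
After 1 (seek(-2, END)): offset=21
After 2 (seek(3, SET)): offset=3
After 3 (read(2)): returned 'H6', offset=5
After 4 (seek(14, SET)): offset=14
After 5 (read(4)): returned '5EID', offset=18
After 6 (seek(-20, END)): offset=3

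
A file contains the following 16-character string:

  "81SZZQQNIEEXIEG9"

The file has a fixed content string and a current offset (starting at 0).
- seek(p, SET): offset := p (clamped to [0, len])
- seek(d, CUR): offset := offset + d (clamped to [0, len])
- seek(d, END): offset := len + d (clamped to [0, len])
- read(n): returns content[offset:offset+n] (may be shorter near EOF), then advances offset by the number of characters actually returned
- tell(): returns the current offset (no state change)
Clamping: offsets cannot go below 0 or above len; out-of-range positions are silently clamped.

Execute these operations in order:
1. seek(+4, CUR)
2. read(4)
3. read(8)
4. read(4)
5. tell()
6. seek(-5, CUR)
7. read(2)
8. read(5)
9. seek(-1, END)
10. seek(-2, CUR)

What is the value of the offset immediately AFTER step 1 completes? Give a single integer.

Answer: 4

Derivation:
After 1 (seek(+4, CUR)): offset=4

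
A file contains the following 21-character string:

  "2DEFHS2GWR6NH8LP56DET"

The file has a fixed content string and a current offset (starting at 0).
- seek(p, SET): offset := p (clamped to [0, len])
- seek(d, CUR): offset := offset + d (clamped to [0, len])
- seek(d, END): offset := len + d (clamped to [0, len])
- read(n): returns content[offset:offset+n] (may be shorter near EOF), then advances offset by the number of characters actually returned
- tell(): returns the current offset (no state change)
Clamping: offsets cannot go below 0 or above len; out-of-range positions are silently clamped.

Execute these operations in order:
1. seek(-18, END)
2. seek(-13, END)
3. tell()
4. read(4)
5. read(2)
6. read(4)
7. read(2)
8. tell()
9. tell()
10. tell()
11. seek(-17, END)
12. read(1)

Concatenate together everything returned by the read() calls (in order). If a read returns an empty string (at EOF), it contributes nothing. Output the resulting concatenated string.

Answer: WR6NH8LP56DEH

Derivation:
After 1 (seek(-18, END)): offset=3
After 2 (seek(-13, END)): offset=8
After 3 (tell()): offset=8
After 4 (read(4)): returned 'WR6N', offset=12
After 5 (read(2)): returned 'H8', offset=14
After 6 (read(4)): returned 'LP56', offset=18
After 7 (read(2)): returned 'DE', offset=20
After 8 (tell()): offset=20
After 9 (tell()): offset=20
After 10 (tell()): offset=20
After 11 (seek(-17, END)): offset=4
After 12 (read(1)): returned 'H', offset=5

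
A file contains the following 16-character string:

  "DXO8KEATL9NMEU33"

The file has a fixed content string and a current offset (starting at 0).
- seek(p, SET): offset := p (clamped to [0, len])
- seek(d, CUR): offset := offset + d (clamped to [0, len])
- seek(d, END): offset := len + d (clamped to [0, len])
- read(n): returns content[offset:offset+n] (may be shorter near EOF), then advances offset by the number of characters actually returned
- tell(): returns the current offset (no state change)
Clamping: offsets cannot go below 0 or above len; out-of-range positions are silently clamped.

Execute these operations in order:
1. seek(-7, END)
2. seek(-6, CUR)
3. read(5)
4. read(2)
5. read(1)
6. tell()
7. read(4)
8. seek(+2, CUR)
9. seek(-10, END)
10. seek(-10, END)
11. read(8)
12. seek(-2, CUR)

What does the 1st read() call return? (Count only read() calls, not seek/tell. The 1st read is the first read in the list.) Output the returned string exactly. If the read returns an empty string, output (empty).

Answer: 8KEAT

Derivation:
After 1 (seek(-7, END)): offset=9
After 2 (seek(-6, CUR)): offset=3
After 3 (read(5)): returned '8KEAT', offset=8
After 4 (read(2)): returned 'L9', offset=10
After 5 (read(1)): returned 'N', offset=11
After 6 (tell()): offset=11
After 7 (read(4)): returned 'MEU3', offset=15
After 8 (seek(+2, CUR)): offset=16
After 9 (seek(-10, END)): offset=6
After 10 (seek(-10, END)): offset=6
After 11 (read(8)): returned 'ATL9NMEU', offset=14
After 12 (seek(-2, CUR)): offset=12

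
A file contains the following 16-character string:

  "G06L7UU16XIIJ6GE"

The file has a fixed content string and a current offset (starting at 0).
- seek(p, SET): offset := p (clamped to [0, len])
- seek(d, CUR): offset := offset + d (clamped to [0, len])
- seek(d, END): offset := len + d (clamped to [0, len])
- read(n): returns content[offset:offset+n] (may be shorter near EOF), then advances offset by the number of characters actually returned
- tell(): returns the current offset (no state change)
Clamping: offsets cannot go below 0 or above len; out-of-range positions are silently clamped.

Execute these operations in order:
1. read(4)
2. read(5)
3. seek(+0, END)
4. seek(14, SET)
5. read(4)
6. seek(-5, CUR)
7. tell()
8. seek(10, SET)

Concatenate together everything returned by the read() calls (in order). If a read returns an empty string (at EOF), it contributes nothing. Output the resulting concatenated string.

After 1 (read(4)): returned 'G06L', offset=4
After 2 (read(5)): returned '7UU16', offset=9
After 3 (seek(+0, END)): offset=16
After 4 (seek(14, SET)): offset=14
After 5 (read(4)): returned 'GE', offset=16
After 6 (seek(-5, CUR)): offset=11
After 7 (tell()): offset=11
After 8 (seek(10, SET)): offset=10

Answer: G06L7UU16GE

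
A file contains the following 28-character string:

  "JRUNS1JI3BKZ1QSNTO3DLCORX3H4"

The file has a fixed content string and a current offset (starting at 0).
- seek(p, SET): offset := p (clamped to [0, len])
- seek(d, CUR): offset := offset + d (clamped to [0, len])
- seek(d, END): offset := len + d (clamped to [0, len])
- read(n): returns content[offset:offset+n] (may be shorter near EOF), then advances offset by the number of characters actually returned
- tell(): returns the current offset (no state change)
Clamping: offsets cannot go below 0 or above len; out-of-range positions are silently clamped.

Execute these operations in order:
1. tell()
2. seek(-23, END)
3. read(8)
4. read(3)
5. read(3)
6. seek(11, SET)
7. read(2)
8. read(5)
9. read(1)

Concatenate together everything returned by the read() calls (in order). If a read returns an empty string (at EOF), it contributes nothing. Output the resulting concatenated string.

Answer: 1JI3BKZ1QSNTO3Z1QSNTO3

Derivation:
After 1 (tell()): offset=0
After 2 (seek(-23, END)): offset=5
After 3 (read(8)): returned '1JI3BKZ1', offset=13
After 4 (read(3)): returned 'QSN', offset=16
After 5 (read(3)): returned 'TO3', offset=19
After 6 (seek(11, SET)): offset=11
After 7 (read(2)): returned 'Z1', offset=13
After 8 (read(5)): returned 'QSNTO', offset=18
After 9 (read(1)): returned '3', offset=19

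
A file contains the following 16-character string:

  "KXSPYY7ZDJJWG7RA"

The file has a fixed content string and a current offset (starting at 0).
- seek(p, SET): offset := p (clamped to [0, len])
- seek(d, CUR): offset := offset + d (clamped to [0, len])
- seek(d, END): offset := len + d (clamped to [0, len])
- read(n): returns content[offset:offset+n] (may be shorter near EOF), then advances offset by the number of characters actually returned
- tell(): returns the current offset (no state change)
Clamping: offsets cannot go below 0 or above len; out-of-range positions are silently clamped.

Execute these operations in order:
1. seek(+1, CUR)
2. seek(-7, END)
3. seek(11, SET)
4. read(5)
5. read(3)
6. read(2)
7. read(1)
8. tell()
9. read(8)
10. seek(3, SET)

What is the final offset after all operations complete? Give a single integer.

After 1 (seek(+1, CUR)): offset=1
After 2 (seek(-7, END)): offset=9
After 3 (seek(11, SET)): offset=11
After 4 (read(5)): returned 'WG7RA', offset=16
After 5 (read(3)): returned '', offset=16
After 6 (read(2)): returned '', offset=16
After 7 (read(1)): returned '', offset=16
After 8 (tell()): offset=16
After 9 (read(8)): returned '', offset=16
After 10 (seek(3, SET)): offset=3

Answer: 3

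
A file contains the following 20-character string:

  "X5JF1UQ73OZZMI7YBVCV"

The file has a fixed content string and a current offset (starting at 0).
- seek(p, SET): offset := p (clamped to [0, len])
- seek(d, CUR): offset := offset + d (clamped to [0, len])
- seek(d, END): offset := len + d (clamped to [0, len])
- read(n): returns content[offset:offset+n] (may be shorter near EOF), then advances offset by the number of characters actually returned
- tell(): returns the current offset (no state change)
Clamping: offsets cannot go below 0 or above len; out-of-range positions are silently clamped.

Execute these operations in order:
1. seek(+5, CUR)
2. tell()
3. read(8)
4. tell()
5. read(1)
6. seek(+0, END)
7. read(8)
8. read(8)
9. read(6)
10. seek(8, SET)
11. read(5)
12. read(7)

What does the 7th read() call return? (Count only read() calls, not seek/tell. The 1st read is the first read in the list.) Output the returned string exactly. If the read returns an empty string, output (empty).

Answer: I7YBVCV

Derivation:
After 1 (seek(+5, CUR)): offset=5
After 2 (tell()): offset=5
After 3 (read(8)): returned 'UQ73OZZM', offset=13
After 4 (tell()): offset=13
After 5 (read(1)): returned 'I', offset=14
After 6 (seek(+0, END)): offset=20
After 7 (read(8)): returned '', offset=20
After 8 (read(8)): returned '', offset=20
After 9 (read(6)): returned '', offset=20
After 10 (seek(8, SET)): offset=8
After 11 (read(5)): returned '3OZZM', offset=13
After 12 (read(7)): returned 'I7YBVCV', offset=20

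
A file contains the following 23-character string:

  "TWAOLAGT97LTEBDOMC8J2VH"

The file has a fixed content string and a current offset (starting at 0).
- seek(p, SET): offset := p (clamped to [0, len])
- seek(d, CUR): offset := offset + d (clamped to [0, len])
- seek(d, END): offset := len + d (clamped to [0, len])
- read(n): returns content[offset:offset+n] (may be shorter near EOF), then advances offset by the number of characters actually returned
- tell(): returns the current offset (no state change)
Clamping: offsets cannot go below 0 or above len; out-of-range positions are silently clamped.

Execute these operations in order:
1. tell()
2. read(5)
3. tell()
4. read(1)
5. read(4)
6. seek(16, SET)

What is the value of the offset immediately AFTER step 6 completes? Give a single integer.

After 1 (tell()): offset=0
After 2 (read(5)): returned 'TWAOL', offset=5
After 3 (tell()): offset=5
After 4 (read(1)): returned 'A', offset=6
After 5 (read(4)): returned 'GT97', offset=10
After 6 (seek(16, SET)): offset=16

Answer: 16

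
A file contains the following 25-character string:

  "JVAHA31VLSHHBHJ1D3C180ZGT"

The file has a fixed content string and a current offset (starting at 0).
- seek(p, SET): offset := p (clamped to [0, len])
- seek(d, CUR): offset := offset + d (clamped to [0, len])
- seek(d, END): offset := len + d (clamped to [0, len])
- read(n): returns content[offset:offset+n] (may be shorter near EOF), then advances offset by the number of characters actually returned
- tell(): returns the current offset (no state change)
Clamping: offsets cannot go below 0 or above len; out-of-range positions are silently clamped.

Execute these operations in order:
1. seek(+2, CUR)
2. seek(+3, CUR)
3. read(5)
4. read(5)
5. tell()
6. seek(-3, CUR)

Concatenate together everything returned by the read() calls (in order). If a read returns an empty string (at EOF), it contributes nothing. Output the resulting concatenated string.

Answer: 31VLSHHBHJ

Derivation:
After 1 (seek(+2, CUR)): offset=2
After 2 (seek(+3, CUR)): offset=5
After 3 (read(5)): returned '31VLS', offset=10
After 4 (read(5)): returned 'HHBHJ', offset=15
After 5 (tell()): offset=15
After 6 (seek(-3, CUR)): offset=12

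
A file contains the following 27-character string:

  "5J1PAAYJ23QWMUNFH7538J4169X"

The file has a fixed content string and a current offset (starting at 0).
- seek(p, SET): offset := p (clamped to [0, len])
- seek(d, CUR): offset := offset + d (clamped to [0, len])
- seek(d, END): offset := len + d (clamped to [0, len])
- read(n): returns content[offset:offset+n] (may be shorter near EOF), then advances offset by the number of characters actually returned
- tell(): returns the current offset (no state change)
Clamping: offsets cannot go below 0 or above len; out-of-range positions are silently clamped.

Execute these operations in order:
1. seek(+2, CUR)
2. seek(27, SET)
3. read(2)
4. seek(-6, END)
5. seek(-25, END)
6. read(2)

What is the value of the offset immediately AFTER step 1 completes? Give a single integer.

After 1 (seek(+2, CUR)): offset=2

Answer: 2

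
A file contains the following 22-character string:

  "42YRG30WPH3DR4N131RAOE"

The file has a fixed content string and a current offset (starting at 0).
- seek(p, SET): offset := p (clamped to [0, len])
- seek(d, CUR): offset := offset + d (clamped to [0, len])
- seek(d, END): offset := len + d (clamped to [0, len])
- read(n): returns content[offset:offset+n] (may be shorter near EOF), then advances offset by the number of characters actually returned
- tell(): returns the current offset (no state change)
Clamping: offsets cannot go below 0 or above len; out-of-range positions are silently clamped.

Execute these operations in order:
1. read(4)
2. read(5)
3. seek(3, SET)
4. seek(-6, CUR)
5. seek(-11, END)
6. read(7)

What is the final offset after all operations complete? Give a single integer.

Answer: 18

Derivation:
After 1 (read(4)): returned '42YR', offset=4
After 2 (read(5)): returned 'G30WP', offset=9
After 3 (seek(3, SET)): offset=3
After 4 (seek(-6, CUR)): offset=0
After 5 (seek(-11, END)): offset=11
After 6 (read(7)): returned 'DR4N131', offset=18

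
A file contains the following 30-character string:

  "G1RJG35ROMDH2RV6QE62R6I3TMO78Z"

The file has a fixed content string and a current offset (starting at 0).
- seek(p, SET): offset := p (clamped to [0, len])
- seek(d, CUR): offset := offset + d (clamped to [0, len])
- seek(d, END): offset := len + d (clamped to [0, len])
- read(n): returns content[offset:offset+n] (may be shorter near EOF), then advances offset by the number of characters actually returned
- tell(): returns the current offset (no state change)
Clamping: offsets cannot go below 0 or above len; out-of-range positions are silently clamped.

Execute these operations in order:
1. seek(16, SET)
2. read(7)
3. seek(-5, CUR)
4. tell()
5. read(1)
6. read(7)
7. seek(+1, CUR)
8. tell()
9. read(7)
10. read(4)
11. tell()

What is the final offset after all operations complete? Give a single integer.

Answer: 30

Derivation:
After 1 (seek(16, SET)): offset=16
After 2 (read(7)): returned 'QE62R6I', offset=23
After 3 (seek(-5, CUR)): offset=18
After 4 (tell()): offset=18
After 5 (read(1)): returned '6', offset=19
After 6 (read(7)): returned '2R6I3TM', offset=26
After 7 (seek(+1, CUR)): offset=27
After 8 (tell()): offset=27
After 9 (read(7)): returned '78Z', offset=30
After 10 (read(4)): returned '', offset=30
After 11 (tell()): offset=30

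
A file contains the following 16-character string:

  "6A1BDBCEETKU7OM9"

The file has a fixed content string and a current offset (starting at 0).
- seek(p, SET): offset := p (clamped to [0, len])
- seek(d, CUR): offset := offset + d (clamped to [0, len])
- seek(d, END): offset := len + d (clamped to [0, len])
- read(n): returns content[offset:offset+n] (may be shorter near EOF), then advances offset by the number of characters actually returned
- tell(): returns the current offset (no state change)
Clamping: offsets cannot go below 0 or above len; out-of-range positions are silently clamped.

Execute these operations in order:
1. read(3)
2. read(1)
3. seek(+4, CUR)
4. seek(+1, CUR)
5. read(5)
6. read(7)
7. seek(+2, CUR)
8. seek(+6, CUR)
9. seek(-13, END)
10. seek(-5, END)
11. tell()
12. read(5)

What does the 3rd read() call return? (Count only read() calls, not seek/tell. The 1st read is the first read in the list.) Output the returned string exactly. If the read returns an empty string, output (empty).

After 1 (read(3)): returned '6A1', offset=3
After 2 (read(1)): returned 'B', offset=4
After 3 (seek(+4, CUR)): offset=8
After 4 (seek(+1, CUR)): offset=9
After 5 (read(5)): returned 'TKU7O', offset=14
After 6 (read(7)): returned 'M9', offset=16
After 7 (seek(+2, CUR)): offset=16
After 8 (seek(+6, CUR)): offset=16
After 9 (seek(-13, END)): offset=3
After 10 (seek(-5, END)): offset=11
After 11 (tell()): offset=11
After 12 (read(5)): returned 'U7OM9', offset=16

Answer: TKU7O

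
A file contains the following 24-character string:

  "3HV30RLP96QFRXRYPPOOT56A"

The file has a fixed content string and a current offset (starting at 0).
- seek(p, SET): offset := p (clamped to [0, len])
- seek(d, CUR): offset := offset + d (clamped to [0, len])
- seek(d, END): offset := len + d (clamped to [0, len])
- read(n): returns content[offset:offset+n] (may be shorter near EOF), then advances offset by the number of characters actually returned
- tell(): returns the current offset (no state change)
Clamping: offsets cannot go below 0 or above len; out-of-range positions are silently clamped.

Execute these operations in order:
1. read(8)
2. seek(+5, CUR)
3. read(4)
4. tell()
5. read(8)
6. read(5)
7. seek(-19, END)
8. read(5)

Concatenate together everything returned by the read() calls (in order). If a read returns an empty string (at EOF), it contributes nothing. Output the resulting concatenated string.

Answer: 3HV30RLPXRYPPOOT56ARLP96

Derivation:
After 1 (read(8)): returned '3HV30RLP', offset=8
After 2 (seek(+5, CUR)): offset=13
After 3 (read(4)): returned 'XRYP', offset=17
After 4 (tell()): offset=17
After 5 (read(8)): returned 'POOT56A', offset=24
After 6 (read(5)): returned '', offset=24
After 7 (seek(-19, END)): offset=5
After 8 (read(5)): returned 'RLP96', offset=10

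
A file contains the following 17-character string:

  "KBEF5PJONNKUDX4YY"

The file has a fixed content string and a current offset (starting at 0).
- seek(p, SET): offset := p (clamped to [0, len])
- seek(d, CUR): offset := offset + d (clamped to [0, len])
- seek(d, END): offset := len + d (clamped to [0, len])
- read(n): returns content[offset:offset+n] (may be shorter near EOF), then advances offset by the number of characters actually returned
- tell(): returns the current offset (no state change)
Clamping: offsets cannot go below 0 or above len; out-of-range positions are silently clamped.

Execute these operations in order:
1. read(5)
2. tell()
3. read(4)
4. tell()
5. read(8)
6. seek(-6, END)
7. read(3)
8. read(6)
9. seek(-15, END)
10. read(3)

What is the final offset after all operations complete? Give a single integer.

After 1 (read(5)): returned 'KBEF5', offset=5
After 2 (tell()): offset=5
After 3 (read(4)): returned 'PJON', offset=9
After 4 (tell()): offset=9
After 5 (read(8)): returned 'NKUDX4YY', offset=17
After 6 (seek(-6, END)): offset=11
After 7 (read(3)): returned 'UDX', offset=14
After 8 (read(6)): returned '4YY', offset=17
After 9 (seek(-15, END)): offset=2
After 10 (read(3)): returned 'EF5', offset=5

Answer: 5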